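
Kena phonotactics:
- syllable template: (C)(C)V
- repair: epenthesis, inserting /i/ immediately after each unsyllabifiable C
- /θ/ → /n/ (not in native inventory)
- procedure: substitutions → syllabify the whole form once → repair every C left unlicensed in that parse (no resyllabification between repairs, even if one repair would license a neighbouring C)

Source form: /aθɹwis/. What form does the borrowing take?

aniɹwisi

Substitution: /θ/ → /n/, giving /anɹwis/.
Syllabifying with onset maximization leaves /n/, /s/ stranded (no codas are permitted; onsets may contain at most 2 consonants).
Each unlicensed consonant becomes the onset of a new syllable: /n/ → /ni/, /s/ → /si/.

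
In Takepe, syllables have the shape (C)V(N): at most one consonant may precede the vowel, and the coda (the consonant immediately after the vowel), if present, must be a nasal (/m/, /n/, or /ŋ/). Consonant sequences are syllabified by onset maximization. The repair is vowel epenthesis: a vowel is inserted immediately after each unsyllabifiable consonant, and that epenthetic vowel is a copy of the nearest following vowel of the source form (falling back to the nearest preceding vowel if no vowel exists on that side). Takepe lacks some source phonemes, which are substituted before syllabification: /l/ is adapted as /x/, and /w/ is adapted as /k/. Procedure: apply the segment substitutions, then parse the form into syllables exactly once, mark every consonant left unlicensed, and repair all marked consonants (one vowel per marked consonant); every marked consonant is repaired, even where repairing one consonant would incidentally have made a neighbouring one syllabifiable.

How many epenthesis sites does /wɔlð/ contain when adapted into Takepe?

After substitution the input is /kɔxð/.
The unsyllabifiable consonants are /x/, /ð/; each receives one epenthetic vowel.

2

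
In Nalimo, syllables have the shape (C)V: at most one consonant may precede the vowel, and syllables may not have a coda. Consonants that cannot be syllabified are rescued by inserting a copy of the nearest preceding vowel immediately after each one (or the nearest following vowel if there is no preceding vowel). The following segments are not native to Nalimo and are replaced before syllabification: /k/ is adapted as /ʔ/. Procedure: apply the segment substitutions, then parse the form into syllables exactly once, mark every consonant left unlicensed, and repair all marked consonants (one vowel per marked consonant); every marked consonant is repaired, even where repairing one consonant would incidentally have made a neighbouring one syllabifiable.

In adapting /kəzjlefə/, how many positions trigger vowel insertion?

After substitution the input is /ʔəzjlefə/.
The unsyllabifiable consonants are /z/, /j/; each receives one epenthetic vowel.

2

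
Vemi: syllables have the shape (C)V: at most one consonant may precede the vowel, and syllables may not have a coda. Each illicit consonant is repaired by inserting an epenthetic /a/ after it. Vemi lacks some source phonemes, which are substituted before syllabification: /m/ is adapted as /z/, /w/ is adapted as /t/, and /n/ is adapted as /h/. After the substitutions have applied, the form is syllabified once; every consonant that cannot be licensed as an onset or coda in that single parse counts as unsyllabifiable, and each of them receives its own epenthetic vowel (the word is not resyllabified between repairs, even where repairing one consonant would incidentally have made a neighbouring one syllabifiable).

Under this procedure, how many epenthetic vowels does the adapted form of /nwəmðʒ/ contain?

After substitution the input is /htəzðʒ/.
The unsyllabifiable consonants are /h/, /z/, /ð/, /ʒ/; each receives one epenthetic vowel.

4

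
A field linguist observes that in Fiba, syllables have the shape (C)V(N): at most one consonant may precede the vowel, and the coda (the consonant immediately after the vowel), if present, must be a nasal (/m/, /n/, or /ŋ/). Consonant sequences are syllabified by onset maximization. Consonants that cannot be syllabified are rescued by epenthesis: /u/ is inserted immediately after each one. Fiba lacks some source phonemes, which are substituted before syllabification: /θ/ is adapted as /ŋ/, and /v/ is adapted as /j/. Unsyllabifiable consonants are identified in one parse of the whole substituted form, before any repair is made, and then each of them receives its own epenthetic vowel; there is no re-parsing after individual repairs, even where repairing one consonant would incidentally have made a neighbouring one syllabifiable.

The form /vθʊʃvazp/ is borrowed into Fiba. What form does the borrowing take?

juŋʊʃujazupu

Substitution: /v/ → /j/, /θ/ → /ŋ/, giving /jŋʊʃjazp/.
Under (C)V(N), the unsyllabifiable consonants are /j/, /ʃ/, /z/, /p/ (only a nasal (/m/, /n/, or /ŋ/) is licensed in coda position; onsets are limited to one consonant).
Each unlicensed consonant becomes the onset of a new syllable: /j/ → /ju/, /ʃ/ → /ʃu/, /z/ → /zu/, /p/ → /pu/.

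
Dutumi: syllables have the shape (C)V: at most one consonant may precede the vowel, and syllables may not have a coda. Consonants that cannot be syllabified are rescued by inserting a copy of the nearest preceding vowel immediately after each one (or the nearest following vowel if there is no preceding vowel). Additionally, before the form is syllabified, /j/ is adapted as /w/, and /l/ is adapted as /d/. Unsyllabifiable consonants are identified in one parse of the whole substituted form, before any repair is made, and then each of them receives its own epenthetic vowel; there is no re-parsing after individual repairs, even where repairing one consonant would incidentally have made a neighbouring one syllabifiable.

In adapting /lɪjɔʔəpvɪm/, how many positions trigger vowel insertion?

After substitution the input is /dɪwɔʔəpvɪm/.
The unsyllabifiable consonants are /p/, /m/; each receives one epenthetic vowel.

2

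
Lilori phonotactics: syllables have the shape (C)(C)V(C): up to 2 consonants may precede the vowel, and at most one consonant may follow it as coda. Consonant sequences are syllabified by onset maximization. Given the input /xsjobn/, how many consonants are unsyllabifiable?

2

Syllabifying with onset maximization leaves /x/, /n/ stranded (at most one coda consonant is licensed; onsets may contain at most 2 consonants).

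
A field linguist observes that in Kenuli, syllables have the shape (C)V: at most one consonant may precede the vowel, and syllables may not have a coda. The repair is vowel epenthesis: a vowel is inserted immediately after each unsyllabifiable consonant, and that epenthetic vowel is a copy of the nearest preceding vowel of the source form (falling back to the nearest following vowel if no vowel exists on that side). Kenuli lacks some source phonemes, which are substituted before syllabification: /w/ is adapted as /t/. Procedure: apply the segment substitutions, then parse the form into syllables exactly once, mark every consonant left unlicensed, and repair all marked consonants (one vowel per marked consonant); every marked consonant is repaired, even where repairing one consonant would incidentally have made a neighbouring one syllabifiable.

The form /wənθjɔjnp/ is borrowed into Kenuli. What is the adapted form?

tənəθəjɔjɔnɔpɔ

Substitution: /w/ → /t/, giving /tənθjɔjnp/.
The consonants /n/, /θ/, /j/, /n/, /p/ cannot be parsed into a legal (C)V syllable (no codas are permitted; onsets are limited to one consonant).
Each unlicensed consonant becomes the onset of a new syllable: /n/ → /nə/, /θ/ → /θə/, /j/ → /jɔ/, /n/ → /nɔ/, /p/ → /pɔ/.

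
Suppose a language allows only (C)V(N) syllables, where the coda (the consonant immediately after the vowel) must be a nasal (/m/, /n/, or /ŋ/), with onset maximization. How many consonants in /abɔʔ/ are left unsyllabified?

Syllabifying with onset maximization leaves /ʔ/ stranded (only a nasal (/m/, /n/, or /ŋ/) is licensed in coda position; onsets are limited to one consonant).

1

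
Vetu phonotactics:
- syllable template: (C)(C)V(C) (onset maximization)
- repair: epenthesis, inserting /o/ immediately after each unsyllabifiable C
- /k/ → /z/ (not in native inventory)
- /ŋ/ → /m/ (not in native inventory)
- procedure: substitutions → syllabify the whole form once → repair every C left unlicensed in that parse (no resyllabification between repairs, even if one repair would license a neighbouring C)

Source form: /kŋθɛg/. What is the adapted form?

Substitution: /k/ → /z/, /ŋ/ → /m/, giving /zmθɛg/.
Syllabifying with onset maximization leaves /z/ stranded (at most one coda consonant is licensed; onsets may contain at most 2 consonants).
Epenthesis after each stranded consonant: /z/ → /zo/.

zomθɛg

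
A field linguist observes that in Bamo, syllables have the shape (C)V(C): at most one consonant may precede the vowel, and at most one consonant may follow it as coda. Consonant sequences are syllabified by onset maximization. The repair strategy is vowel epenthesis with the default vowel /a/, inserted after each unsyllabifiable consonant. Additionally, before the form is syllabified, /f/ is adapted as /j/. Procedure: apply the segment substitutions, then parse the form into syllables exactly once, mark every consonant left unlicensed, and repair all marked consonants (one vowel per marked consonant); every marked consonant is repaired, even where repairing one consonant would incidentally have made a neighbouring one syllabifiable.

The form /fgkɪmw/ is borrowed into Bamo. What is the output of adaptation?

Substitution: /f/ → /j/, giving /jgkɪmw/.
The consonants /j/, /g/, /w/ cannot be parsed into a legal (C)V(C) syllable (at most one coda consonant is licensed; onsets are limited to one consonant).
Epenthesis after each stranded consonant: /j/ → /ja/, /g/ → /ga/, /w/ → /wa/.

jagakɪmwa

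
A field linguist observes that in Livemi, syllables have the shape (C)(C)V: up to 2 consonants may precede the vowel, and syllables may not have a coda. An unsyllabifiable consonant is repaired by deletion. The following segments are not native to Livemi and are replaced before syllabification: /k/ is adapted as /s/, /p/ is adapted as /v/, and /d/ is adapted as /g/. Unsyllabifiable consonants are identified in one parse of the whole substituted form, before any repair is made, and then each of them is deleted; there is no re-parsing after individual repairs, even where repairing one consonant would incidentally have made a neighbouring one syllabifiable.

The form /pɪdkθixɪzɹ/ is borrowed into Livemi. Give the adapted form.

Substitution: /p/ → /v/, /d/ → /g/, /k/ → /s/, giving /vɪgsθixɪzɹ/.
The consonants /g/, /z/, /ɹ/ cannot be parsed into a legal (C)(C)V syllable (no codas are permitted; onsets may contain at most 2 consonants).
Deleting the stranded consonants removes /g/, /z/, /ɹ/.

vɪsθixɪ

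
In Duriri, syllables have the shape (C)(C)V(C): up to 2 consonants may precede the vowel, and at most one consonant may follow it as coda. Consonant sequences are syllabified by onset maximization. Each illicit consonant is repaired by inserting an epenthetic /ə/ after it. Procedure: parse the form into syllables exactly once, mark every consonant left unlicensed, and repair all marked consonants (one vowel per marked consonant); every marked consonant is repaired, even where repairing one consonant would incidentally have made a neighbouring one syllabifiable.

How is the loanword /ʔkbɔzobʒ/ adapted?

Under (C)(C)V(C), the unsyllabifiable consonants are /ʔ/, /ʒ/ (at most one coda consonant is licensed; onsets may contain at most 2 consonants).
Epenthesis after each stranded consonant: /ʔ/ → /ʔə/, /ʒ/ → /ʒə/.

ʔəkbɔzobʒə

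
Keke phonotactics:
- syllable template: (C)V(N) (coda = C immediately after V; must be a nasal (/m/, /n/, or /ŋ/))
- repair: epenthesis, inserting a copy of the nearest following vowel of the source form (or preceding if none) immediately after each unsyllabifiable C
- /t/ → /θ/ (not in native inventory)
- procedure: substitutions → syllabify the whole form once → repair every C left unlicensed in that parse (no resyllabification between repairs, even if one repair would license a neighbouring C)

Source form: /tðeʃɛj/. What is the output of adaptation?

θeðeʃɛjɛ

Substitution: /t/ → /θ/, giving /θðeʃɛj/.
The consonants /θ/, /j/ cannot be parsed into a legal (C)V(N) syllable (only a nasal (/m/, /n/, or /ŋ/) is licensed in coda position; onsets are limited to one consonant).
Each unlicensed consonant becomes the onset of a new syllable: /θ/ → /θe/, /j/ → /jɛ/.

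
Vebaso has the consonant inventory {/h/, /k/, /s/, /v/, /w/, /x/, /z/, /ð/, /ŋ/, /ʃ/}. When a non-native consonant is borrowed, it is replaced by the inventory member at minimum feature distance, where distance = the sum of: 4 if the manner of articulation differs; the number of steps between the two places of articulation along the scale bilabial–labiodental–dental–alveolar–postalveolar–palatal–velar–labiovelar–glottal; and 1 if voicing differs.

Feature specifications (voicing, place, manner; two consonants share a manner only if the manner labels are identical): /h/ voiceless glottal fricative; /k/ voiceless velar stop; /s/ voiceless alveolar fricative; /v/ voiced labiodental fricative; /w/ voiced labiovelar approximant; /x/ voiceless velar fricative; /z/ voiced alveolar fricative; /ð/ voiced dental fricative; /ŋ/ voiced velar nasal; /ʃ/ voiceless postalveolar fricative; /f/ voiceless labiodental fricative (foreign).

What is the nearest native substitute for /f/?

/v/ is closest: same manner (fricative), place distance 0 (labiodental→labiodental), voicing differs (+1); total 1. Next closest is /s/ at distance 2.

v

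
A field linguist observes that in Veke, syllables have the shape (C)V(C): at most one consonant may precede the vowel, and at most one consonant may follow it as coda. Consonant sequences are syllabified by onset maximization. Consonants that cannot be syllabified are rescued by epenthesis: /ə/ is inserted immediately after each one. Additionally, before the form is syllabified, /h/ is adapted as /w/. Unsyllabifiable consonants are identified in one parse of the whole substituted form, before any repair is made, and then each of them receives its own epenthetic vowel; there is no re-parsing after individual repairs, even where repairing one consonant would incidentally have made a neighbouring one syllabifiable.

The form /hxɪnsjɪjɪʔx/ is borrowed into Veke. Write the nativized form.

wəxɪnsəjɪjɪʔxə

Substitution: /h/ → /w/, giving /wxɪnsjɪjɪʔx/.
Syllabifying with onset maximization leaves /w/, /s/, /x/ stranded (at most one coda consonant is licensed; onsets are limited to one consonant).
Each unlicensed consonant becomes the onset of a new syllable: /w/ → /wə/, /s/ → /sə/, /x/ → /xə/.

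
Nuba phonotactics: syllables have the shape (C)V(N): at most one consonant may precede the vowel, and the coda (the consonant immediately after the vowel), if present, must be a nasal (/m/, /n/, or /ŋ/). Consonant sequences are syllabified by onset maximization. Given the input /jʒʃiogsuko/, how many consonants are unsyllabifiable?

3

Syllabifying with onset maximization leaves /j/, /ʒ/, /g/ stranded (only a nasal (/m/, /n/, or /ŋ/) is licensed in coda position; onsets are limited to one consonant).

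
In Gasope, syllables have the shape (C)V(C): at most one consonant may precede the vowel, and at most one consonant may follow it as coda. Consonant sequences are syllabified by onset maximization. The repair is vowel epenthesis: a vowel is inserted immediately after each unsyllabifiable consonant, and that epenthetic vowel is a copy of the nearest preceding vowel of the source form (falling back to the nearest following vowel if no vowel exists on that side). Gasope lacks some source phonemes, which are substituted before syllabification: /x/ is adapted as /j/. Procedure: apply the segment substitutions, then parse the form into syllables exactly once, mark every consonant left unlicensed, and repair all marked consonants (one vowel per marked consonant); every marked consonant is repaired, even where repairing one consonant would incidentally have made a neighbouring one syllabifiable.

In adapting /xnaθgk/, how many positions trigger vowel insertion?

After substitution the input is /jnaθgk/.
The unsyllabifiable consonants are /j/, /g/, /k/; each receives one epenthetic vowel.

3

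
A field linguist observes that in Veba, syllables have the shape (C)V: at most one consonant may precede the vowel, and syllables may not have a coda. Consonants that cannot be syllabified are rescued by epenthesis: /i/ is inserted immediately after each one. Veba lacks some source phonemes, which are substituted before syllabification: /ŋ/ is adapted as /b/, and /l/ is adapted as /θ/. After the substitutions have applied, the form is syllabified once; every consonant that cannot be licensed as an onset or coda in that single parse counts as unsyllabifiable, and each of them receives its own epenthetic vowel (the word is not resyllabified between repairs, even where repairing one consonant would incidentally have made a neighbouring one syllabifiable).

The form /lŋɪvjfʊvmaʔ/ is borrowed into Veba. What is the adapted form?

θibɪvijifʊvimaʔi

Substitution: /l/ → /θ/, /ŋ/ → /b/, giving /θbɪvjfʊvmaʔ/.
Under (C)V, the unsyllabifiable consonants are /θ/, /v/, /j/, /v/, /ʔ/ (no codas are permitted; onsets are limited to one consonant).
Each unlicensed consonant becomes the onset of a new syllable: /θ/ → /θi/, /v/ → /vi/, /j/ → /ji/, /v/ → /vi/, /ʔ/ → /ʔi/.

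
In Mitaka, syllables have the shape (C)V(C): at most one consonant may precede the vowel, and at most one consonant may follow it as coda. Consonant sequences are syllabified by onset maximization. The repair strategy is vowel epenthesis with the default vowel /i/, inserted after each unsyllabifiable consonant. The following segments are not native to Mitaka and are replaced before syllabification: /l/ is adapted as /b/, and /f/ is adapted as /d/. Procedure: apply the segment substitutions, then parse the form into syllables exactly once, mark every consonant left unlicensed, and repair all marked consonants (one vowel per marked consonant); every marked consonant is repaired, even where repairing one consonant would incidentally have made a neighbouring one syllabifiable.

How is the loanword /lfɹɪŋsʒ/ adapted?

Substitution: /l/ → /b/, /f/ → /d/, giving /bdɹɪŋsʒ/.
Syllabifying with onset maximization leaves /b/, /d/, /s/, /ʒ/ stranded (at most one coda consonant is licensed; onsets are limited to one consonant).
Inserting the epenthetic vowel yields /b/ → /bi/, /d/ → /di/, /s/ → /si/, /ʒ/ → /ʒi/.

bidiɹɪŋsiʒi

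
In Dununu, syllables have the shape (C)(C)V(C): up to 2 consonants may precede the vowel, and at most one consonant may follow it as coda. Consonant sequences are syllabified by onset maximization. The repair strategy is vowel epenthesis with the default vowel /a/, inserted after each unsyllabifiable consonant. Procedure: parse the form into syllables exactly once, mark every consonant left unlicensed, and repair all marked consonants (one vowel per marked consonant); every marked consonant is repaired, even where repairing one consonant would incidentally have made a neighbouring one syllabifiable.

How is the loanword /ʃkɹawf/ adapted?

Syllabifying with onset maximization leaves /ʃ/, /f/ stranded (at most one coda consonant is licensed; onsets may contain at most 2 consonants).
Inserting the epenthetic vowel yields /ʃ/ → /ʃa/, /f/ → /fa/.

ʃakɹawfa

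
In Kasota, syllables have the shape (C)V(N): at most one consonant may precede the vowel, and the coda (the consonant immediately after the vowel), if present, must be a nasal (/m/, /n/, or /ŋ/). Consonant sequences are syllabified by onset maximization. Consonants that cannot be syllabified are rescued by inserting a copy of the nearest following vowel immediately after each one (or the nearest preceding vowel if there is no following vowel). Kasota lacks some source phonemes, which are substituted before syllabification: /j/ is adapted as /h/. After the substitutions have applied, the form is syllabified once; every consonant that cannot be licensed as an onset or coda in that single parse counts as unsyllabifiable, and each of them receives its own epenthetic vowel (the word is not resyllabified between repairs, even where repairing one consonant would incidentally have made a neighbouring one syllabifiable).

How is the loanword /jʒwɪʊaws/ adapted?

Substitution: /j/ → /h/, giving /hʒwɪʊaws/.
Syllabifying with onset maximization leaves /h/, /ʒ/, /w/, /s/ stranded (only a nasal (/m/, /n/, or /ŋ/) is licensed in coda position; onsets are limited to one consonant).
Each unlicensed consonant becomes the onset of a new syllable: /h/ → /hɪ/, /ʒ/ → /ʒɪ/, /w/ → /wa/, /s/ → /sa/.

hɪʒɪwɪʊawasa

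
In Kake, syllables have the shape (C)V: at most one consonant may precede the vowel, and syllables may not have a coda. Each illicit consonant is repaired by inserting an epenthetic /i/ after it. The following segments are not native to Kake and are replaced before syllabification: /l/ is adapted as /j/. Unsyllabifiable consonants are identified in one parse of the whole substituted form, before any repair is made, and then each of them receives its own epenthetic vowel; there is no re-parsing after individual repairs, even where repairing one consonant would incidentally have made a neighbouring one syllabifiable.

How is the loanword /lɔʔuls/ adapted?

Substitution: /l/ → /j/, giving /jɔʔujs/.
Syllabifying with onset maximization leaves /j/, /s/ stranded (no codas are permitted; onsets are limited to one consonant).
Inserting the epenthetic vowel yields /j/ → /ji/, /s/ → /si/.

jɔʔujisi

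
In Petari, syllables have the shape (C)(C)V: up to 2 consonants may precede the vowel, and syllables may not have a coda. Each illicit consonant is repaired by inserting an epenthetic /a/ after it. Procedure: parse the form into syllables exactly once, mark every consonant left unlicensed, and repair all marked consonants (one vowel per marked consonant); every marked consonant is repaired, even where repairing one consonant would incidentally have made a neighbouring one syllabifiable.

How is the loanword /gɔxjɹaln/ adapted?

The consonants /x/, /l/, /n/ cannot be parsed into a legal (C)(C)V syllable (no codas are permitted; onsets may contain at most 2 consonants).
Inserting the epenthetic vowel yields /x/ → /xa/, /l/ → /la/, /n/ → /na/.

gɔxajɹalana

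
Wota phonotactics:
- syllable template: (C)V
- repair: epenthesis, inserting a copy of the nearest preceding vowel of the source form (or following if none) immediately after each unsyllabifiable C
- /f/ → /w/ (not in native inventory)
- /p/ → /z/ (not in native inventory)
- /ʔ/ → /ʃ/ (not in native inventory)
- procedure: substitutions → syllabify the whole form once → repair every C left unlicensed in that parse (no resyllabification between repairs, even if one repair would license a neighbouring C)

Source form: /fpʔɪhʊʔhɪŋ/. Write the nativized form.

Substitution: /f/ → /w/, /p/ → /z/, /ʔ/ → /ʃ/, giving /wzʃɪhʊʃhɪŋ/.
Under (C)V, the unsyllabifiable consonants are /w/, /z/, /ʃ/, /ŋ/ (no codas are permitted; onsets are limited to one consonant).
Epenthesis after each stranded consonant: /w/ → /wɪ/, /z/ → /zɪ/, /ʃ/ → /ʃʊ/, /ŋ/ → /ŋɪ/.

wɪzɪʃɪhʊʃʊhɪŋɪ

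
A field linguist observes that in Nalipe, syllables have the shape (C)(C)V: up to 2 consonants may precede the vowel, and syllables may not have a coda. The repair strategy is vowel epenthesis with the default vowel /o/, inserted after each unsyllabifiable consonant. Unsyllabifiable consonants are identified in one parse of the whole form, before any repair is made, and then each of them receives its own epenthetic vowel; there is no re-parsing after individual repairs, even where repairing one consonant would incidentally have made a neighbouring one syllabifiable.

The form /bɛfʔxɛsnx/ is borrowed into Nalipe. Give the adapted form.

Syllabifying with onset maximization leaves /f/, /s/, /n/, /x/ stranded (no codas are permitted; onsets may contain at most 2 consonants).
Each unlicensed consonant becomes the onset of a new syllable: /f/ → /fo/, /s/ → /so/, /n/ → /no/, /x/ → /xo/.

bɛfoʔxɛsonoxo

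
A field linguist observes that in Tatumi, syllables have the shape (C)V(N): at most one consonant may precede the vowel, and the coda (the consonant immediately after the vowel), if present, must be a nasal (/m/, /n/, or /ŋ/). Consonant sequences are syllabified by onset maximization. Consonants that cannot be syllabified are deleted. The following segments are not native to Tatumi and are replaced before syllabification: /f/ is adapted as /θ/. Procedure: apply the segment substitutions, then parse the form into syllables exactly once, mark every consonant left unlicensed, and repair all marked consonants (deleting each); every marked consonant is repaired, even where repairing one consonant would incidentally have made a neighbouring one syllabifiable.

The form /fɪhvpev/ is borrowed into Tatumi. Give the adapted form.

Substitution: /f/ → /θ/, giving /θɪhvpev/.
Under (C)V(N), the unsyllabifiable consonants are /h/, /v/, /v/ (only a nasal (/m/, /n/, or /ŋ/) is licensed in coda position; onsets are limited to one consonant).
Deleting the stranded consonants removes /h/, /v/, /v/.

θɪpe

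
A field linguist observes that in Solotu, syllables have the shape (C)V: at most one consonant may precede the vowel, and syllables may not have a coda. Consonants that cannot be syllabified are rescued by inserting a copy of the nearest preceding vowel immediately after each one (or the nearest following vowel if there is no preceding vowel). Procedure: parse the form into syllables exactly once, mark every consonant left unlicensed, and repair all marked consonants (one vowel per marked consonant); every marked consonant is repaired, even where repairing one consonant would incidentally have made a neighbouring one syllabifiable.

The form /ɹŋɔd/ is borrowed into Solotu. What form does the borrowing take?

The consonants /ɹ/, /d/ cannot be parsed into a legal (C)V syllable (no codas are permitted; onsets are limited to one consonant).
Each unlicensed consonant becomes the onset of a new syllable: /ɹ/ → /ɹɔ/, /d/ → /dɔ/.

ɹɔŋɔdɔ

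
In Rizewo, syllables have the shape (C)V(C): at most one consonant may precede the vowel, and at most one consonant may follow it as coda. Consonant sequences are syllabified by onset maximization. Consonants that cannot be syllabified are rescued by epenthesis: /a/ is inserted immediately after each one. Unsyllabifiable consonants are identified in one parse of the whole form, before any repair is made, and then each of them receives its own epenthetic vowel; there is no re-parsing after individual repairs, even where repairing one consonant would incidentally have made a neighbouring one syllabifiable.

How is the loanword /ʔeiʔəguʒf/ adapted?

Under (C)V(C), the unsyllabifiable consonants are /f/ (at most one coda consonant is licensed; onsets are limited to one consonant).
Each unlicensed consonant becomes the onset of a new syllable: /f/ → /fa/.

ʔeiʔəguʒfa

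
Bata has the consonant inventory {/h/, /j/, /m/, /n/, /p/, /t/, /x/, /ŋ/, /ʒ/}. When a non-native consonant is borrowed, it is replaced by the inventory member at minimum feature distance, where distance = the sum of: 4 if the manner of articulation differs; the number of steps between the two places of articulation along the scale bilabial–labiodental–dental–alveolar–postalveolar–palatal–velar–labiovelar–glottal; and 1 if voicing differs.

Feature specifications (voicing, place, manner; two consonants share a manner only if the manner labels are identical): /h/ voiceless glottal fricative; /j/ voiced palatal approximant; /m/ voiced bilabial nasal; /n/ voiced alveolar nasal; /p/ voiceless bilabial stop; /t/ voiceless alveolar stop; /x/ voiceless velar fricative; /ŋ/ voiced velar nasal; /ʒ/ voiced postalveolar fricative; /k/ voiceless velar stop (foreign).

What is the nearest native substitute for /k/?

/t/ is closest: same manner (stop), place distance 3 (velar→alveolar), same voicing; total 3. Next closest is /x/ at distance 4.

t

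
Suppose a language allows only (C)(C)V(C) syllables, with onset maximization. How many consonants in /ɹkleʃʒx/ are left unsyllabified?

Under (C)(C)V(C), the unsyllabifiable consonants are /ɹ/, /ʒ/, /x/ (at most one coda consonant is licensed; onsets may contain at most 2 consonants).

3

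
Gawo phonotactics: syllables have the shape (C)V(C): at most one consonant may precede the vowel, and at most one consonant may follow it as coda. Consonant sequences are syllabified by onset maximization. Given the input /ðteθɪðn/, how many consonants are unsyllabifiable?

The consonants /ð/, /n/ cannot be parsed into a legal (C)V(C) syllable (at most one coda consonant is licensed; onsets are limited to one consonant).

2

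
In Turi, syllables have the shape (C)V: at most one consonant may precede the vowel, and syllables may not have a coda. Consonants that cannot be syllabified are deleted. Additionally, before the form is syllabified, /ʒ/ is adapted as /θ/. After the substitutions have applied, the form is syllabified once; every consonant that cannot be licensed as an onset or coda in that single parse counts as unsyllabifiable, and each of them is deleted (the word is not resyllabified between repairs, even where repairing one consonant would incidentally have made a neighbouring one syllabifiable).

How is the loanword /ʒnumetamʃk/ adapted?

numeta

Substitution: /ʒ/ → /θ/, giving /θnumetamʃk/.
The consonants /θ/, /m/, /ʃ/, /k/ cannot be parsed into a legal (C)V syllable (no codas are permitted; onsets are limited to one consonant).
Deleting the stranded consonants removes /θ/, /m/, /ʃ/, /k/.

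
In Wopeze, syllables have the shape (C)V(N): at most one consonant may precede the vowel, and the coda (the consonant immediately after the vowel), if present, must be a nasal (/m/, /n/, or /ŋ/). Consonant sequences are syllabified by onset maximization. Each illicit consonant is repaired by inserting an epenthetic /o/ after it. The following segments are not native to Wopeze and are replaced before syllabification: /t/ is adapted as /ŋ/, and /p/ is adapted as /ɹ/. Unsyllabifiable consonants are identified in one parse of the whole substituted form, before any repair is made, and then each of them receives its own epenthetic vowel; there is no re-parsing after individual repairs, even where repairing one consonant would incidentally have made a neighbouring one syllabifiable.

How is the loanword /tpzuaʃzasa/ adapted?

Substitution: /t/ → /ŋ/, /p/ → /ɹ/, giving /ŋɹzuaʃzasa/.
Syllabifying with onset maximization leaves /ŋ/, /ɹ/, /ʃ/ stranded (only a nasal (/m/, /n/, or /ŋ/) is licensed in coda position; onsets are limited to one consonant).
Epenthesis after each stranded consonant: /ŋ/ → /ŋo/, /ɹ/ → /ɹo/, /ʃ/ → /ʃo/.

ŋoɹozuaʃozasa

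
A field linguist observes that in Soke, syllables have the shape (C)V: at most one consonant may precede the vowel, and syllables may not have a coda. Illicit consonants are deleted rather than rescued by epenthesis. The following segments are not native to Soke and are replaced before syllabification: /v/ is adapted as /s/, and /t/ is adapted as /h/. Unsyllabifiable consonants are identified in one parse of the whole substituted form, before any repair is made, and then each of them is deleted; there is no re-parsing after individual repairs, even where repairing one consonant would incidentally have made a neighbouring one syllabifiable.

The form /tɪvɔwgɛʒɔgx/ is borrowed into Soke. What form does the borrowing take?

hɪsɔgɛʒɔ

Substitution: /t/ → /h/, /v/ → /s/, giving /hɪsɔwgɛʒɔgx/.
Under (C)V, the unsyllabifiable consonants are /w/, /g/, /x/ (no codas are permitted; onsets are limited to one consonant).
Deleting the stranded consonants removes /w/, /g/, /x/.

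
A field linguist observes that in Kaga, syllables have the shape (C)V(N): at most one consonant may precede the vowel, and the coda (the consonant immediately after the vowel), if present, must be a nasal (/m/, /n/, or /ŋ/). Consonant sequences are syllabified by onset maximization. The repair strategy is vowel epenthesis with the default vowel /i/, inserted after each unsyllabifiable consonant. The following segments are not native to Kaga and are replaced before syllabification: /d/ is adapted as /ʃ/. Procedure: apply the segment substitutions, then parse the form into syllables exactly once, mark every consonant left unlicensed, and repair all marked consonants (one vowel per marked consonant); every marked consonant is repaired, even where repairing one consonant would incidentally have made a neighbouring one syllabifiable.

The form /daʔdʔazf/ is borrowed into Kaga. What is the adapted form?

ʃaʔiʃiʔazifi

Substitution: /d/ → /ʃ/, giving /ʃaʔʃʔazf/.
Syllabifying with onset maximization leaves /ʔ/, /ʃ/, /z/, /f/ stranded (only a nasal (/m/, /n/, or /ŋ/) is licensed in coda position; onsets are limited to one consonant).
Epenthesis after each stranded consonant: /ʔ/ → /ʔi/, /ʃ/ → /ʃi/, /z/ → /zi/, /f/ → /fi/.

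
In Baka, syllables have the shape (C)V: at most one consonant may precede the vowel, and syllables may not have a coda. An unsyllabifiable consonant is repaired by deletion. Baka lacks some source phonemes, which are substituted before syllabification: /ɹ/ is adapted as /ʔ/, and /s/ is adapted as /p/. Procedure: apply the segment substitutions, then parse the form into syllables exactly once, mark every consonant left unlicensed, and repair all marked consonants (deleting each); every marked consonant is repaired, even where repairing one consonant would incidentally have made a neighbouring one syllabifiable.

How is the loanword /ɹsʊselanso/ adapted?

pʊpelapo

Substitution: /ɹ/ → /ʔ/, /s/ → /p/, giving /ʔpʊpelanpo/.
Under (C)V, the unsyllabifiable consonants are /ʔ/, /n/ (no codas are permitted; onsets are limited to one consonant).
Deleting the stranded consonants removes /ʔ/, /n/.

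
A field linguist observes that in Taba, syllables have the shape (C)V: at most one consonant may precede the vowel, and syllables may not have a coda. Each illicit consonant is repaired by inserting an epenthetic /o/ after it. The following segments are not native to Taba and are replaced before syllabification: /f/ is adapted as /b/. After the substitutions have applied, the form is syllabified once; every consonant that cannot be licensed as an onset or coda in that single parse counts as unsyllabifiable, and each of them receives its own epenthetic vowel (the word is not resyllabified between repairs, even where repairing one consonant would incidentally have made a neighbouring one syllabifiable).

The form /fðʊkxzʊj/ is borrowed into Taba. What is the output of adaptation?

boðʊkoxozʊjo

Substitution: /f/ → /b/, giving /bðʊkxzʊj/.
Under (C)V, the unsyllabifiable consonants are /b/, /k/, /x/, /j/ (no codas are permitted; onsets are limited to one consonant).
Each unlicensed consonant becomes the onset of a new syllable: /b/ → /bo/, /k/ → /ko/, /x/ → /xo/, /j/ → /jo/.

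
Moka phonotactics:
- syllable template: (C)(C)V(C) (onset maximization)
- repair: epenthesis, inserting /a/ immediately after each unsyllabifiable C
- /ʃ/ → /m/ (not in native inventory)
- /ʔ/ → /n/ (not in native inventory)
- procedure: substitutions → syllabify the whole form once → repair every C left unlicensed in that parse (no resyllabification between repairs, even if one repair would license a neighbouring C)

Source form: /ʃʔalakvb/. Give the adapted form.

Substitution: /ʃ/ → /m/, /ʔ/ → /n/, giving /mnalakvb/.
Under (C)(C)V(C), the unsyllabifiable consonants are /v/, /b/ (at most one coda consonant is licensed; onsets may contain at most 2 consonants).
Inserting the epenthetic vowel yields /v/ → /va/, /b/ → /ba/.

mnalakvaba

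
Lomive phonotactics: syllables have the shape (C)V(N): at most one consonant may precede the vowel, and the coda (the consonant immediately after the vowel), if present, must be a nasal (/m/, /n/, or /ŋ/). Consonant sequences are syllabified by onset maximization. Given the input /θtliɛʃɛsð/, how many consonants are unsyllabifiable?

4

Syllabifying with onset maximization leaves /θ/, /t/, /s/, /ð/ stranded (only a nasal (/m/, /n/, or /ŋ/) is licensed in coda position; onsets are limited to one consonant).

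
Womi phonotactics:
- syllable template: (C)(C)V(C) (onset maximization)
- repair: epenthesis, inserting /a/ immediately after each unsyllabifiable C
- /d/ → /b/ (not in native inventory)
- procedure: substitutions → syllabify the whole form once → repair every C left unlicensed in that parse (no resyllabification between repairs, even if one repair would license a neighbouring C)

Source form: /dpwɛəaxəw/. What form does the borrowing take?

bapwɛəaxəw

Substitution: /d/ → /b/, giving /bpwɛəaxəw/.
Syllabifying with onset maximization leaves /b/ stranded (at most one coda consonant is licensed; onsets may contain at most 2 consonants).
Inserting the epenthetic vowel yields /b/ → /ba/.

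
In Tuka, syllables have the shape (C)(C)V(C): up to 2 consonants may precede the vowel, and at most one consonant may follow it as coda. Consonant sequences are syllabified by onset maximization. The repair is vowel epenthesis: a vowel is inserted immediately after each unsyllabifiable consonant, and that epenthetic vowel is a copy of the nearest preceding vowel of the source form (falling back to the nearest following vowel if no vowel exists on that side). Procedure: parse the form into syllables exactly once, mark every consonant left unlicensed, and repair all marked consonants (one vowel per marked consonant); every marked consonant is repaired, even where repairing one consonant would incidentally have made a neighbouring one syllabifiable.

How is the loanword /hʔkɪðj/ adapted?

hɪʔkɪðjɪ

Under (C)(C)V(C), the unsyllabifiable consonants are /h/, /j/ (at most one coda consonant is licensed; onsets may contain at most 2 consonants).
Inserting the epenthetic vowel yields /h/ → /hɪ/, /j/ → /jɪ/.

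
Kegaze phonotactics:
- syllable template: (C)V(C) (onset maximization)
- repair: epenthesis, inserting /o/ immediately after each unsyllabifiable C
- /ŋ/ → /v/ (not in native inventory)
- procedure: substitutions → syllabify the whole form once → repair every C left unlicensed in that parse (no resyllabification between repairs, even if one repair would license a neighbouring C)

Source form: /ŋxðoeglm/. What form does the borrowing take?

Substitution: /ŋ/ → /v/, giving /vxðoeglm/.
Under (C)V(C), the unsyllabifiable consonants are /v/, /x/, /l/, /m/ (at most one coda consonant is licensed; onsets are limited to one consonant).
Each unlicensed consonant becomes the onset of a new syllable: /v/ → /vo/, /x/ → /xo/, /l/ → /lo/, /m/ → /mo/.

voxoðoeglomo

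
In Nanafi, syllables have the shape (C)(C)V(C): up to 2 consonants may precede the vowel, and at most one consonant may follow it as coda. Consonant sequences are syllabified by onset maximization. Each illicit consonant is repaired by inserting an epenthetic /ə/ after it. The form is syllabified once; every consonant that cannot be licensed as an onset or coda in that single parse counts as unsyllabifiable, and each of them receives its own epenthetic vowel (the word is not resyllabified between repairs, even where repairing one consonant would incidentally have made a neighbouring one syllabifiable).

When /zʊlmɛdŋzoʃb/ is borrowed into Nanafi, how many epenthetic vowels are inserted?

1

The unsyllabifiable consonants are /b/; each receives one epenthetic vowel.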